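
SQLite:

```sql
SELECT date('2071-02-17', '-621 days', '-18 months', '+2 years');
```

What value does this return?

Applying '-621 days' to 2071-02-17: counting 621 days back gives 2069-06-06.
Adding -18 months to 2069-06-06 gives 2067-12-06.
Adding +2 years to 2067-12-06 gives 2069-12-06.

2069-12-06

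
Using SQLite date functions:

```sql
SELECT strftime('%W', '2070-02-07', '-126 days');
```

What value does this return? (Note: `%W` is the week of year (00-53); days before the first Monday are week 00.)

39

First apply '-126 days': 2070-02-07 → 2069-10-04.
2069-10-04 is a Friday. SQLite's %W counts Mondays since the year started; the result is 39.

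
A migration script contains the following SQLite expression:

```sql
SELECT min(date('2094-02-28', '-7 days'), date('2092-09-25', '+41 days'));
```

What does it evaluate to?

2092-11-05

date('2094-02-28', '-7 days') → 2094-02-21.
date('2092-09-25', '+41 days') → 2092-11-05.
Earlier of the two is 2092-11-05.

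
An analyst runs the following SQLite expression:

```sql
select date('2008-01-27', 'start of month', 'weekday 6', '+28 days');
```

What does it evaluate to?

`start of month` rewinds 2008-01-27 to 2008-01-01.
`weekday 6` advances to the next Saturday; 2008-01-01 is a Tuesday, so it moves forward to 2008-01-05.
January 2008 has 31 days; 26 remain after the 5th, so 27 days reach 2008-02-01.
Advancing 1 more day within February lands on 2008-02-02.

2008-02-02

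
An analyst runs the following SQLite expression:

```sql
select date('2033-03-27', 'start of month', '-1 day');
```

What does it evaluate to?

2033-02-28

`start of month` rewinds 2033-03-27 to 2033-03-01.
Going back 1 day from 2033-03-01 reaches 2033-02-28 (last day of February, 28 days).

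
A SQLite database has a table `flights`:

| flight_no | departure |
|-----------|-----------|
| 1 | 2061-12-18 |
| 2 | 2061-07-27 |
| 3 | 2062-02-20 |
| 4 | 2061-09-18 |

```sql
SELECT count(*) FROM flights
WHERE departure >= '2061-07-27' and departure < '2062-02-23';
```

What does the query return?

Rows in [2061-07-27, 2062-02-23): 2061-12-18, 2061-07-27, 2062-02-20, 2061-09-18 → 4 rows.

4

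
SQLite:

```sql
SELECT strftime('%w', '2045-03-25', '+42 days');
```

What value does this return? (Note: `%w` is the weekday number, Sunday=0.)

6

First apply '+42 days': 2045-03-25 → 2045-05-06.
2045-05-06 is a Saturday; with Sunday=0 that is 6.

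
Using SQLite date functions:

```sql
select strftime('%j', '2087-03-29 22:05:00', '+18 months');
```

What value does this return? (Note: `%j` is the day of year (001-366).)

First apply '+18 months': 2087-03-29 22:05:00 → 2088-09-29 22:05:00.
Day-of-year for 2088-09-29: days since 2088-01-01 inclusive = 273, zero-padded to 273.

273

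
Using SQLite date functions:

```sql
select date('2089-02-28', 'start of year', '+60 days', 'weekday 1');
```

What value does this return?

2089-03-07

`start of year` rewinds 2089-02-28 to 2089-01-01.
Applying '+60 days' to 2089-01-01: counting 60 days forward gives 2089-03-02.
`weekday 1` advances to the next Monday; 2089-03-02 is a Wednesday, so it moves forward to 2089-03-07.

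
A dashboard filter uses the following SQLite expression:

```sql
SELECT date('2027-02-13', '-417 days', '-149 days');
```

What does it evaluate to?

2025-07-27

Applying '-417 days' to 2027-02-13: counting 417 days back gives 2025-12-23.
Applying '-149 days' to 2025-12-23: counting 149 days back gives 2025-07-27.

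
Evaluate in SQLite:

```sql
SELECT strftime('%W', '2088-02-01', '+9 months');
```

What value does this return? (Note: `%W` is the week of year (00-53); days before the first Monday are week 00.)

44

First apply '+9 months': 2088-02-01 → 2088-11-01.
2088-11-01 is a Monday. SQLite's %W counts Mondays since the year started; the result is 44.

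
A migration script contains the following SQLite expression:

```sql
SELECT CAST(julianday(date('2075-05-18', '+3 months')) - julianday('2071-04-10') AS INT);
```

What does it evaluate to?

Adding +3 months to 2075-05-18 gives 2075-08-18.
20 days remain in April 2071 after the 10th (30 − 10).
Full months from May 2071 through July 2075 contribute their day counts.
Then 18 days into August 2075.
Total: 20 + 31 + 30 + 31 + 31 + 30 + 31 + 30 + 31 + 31 + 29 + 31 + 30 + 31 + 30 + 31 + 31 + 30 + 31 + 30 + 31 + 31 + 28 + 31 + 30 + 31 + 30 + 31 + 31 + 30 + 31 + 30 + 31 + 31 + 28 + 31 + 30 + 31 + 30 + 31 + 31 + 30 + 31 + 30 + 31 + 31 + 28 + 31 + 30 + 31 + 30 + 31 + 18 = 1591.

1591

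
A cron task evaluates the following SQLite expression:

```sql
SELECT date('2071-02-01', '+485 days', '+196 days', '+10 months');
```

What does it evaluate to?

Applying '+485 days' to 2071-02-01: counting 485 days forward gives 2072-05-31.
Applying '+196 days' to 2072-05-31: counting 196 days forward gives 2072-12-13.
Adding +10 months to 2072-12-13 gives 2073-10-13.

2073-10-13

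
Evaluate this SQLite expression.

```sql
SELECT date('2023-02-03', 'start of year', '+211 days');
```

2023-07-31

`start of year` rewinds 2023-02-03 to 2023-01-01.
Applying '+211 days' to 2023-01-01: counting 211 days forward gives 2023-07-31.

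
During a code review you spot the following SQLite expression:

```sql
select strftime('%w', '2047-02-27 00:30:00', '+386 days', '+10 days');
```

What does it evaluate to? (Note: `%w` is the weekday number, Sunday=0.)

First apply '+386 days', '+10 days': 2047-02-27 00:30:00 → 2048-03-29 00:30:00.
2048-03-29 is a Sunday; with Sunday=0 that is 0.

0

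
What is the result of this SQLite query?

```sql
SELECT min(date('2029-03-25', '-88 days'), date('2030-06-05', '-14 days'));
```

2028-12-27

date('2029-03-25', '-88 days') → 2028-12-27.
date('2030-06-05', '-14 days') → 2030-05-22.
Earlier of the two is 2028-12-27.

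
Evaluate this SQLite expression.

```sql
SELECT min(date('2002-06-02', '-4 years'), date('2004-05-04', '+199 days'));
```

1998-06-02

date('2002-06-02', '-4 years') → 1998-06-02.
date('2004-05-04', '+199 days') → 2004-11-19.
Earlier of the two is 1998-06-02.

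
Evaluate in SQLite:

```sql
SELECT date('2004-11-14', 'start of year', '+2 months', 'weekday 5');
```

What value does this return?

2004-03-05

`start of year` rewinds 2004-11-14 to 2004-01-01.
Adding +2 months to 2004-01-01 gives 2004-03-01.
`weekday 5` advances to the next Friday; 2004-03-01 is a Monday, so it moves forward to 2004-03-05.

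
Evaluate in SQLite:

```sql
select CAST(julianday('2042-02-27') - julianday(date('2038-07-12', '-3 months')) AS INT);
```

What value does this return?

1417

Adding -3 months to 2038-07-12 gives 2038-04-12.
18 days remain in April 2038 after the 12th (30 − 12).
Full months from May 2038 through January 2042 contribute their day counts.
Then 27 days into February 2042.
Total: 18 + 31 + 30 + 31 + 31 + 30 + 31 + 30 + 31 + 31 + 28 + 31 + 30 + 31 + 30 + 31 + 31 + 30 + 31 + 30 + 31 + 31 + 29 + 31 + 30 + 31 + 30 + 31 + 31 + 30 + 31 + 30 + 31 + 31 + 28 + 31 + 30 + 31 + 30 + 31 + 31 + 30 + 31 + 30 + 31 + 31 + 27 = 1417.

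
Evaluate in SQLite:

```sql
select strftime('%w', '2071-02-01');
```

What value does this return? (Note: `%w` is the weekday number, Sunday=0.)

2071-02-01 is a Sunday; with Sunday=0 that is 0.

0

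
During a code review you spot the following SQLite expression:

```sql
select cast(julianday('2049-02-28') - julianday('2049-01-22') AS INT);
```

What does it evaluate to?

37

9 days remain in January 2049 after the 22nd (31 − 22).
Then 28 days into February 2049.
Total: 9 + 28 = 37.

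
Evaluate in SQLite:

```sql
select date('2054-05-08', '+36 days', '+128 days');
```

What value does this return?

May 2054 has 31 days; 23 remain after the 8th, so 24 days reach 2054-06-01.
Advancing 12 more days within June lands on 2054-06-13.
Applying '+128 days' to 2054-06-13: counting 128 days forward gives 2054-10-19.

2054-10-19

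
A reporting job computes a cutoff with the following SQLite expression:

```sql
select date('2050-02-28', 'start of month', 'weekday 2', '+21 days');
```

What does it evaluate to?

`start of month` rewinds 2050-02-28 to 2050-02-01.
`weekday 2` advances to the next Tuesday; 2050-02-01 is already a Tuesday, so it stays at 2050-02-01.
Advancing 21 more days within February lands on 2050-02-22.

2050-02-22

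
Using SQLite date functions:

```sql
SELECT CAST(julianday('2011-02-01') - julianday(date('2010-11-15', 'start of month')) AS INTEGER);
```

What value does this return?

`start of month` rewinds 2010-11-15 to 2010-11-01.
29 days remain in November 2010 after the 1st (30 − 1).
December 2010: 31 days.
January 2011: 31 days.
Then 1 day into February 2011.
Total: 29 + 31 + 31 + 1 = 92.

92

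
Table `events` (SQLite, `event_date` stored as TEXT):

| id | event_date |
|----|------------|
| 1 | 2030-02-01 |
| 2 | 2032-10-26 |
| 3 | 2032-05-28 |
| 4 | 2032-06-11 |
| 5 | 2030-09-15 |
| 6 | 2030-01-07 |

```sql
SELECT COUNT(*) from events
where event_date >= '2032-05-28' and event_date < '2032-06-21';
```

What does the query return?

Rows in [2032-05-28, 2032-06-21): 2032-05-28, 2032-06-11 → 2 rows.

2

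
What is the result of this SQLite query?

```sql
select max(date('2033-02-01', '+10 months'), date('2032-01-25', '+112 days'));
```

2033-12-01

date('2033-02-01', '+10 months') → 2033-12-01.
date('2032-01-25', '+112 days') → 2032-05-16.
Later of the two is 2033-12-01.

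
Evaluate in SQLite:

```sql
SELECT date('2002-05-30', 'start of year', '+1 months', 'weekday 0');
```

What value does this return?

2002-02-03

`start of year` rewinds 2002-05-30 to 2002-01-01.
Adding +1 month to 2002-01-01 gives 2002-02-01.
`weekday 0` advances to the next Sunday; 2002-02-01 is a Friday, so it moves forward to 2002-02-03.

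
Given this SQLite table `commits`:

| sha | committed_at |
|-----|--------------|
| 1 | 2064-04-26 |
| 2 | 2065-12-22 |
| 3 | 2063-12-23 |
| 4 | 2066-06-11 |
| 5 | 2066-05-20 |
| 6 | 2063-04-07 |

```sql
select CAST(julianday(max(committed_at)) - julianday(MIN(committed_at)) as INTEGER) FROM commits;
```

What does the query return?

MIN = 2063-04-07, MAX = 2066-06-11.
23 days remain in April 2063 after the 7th (30 − 7).
Full months from May 2063 through May 2066 contribute their day counts.
Then 11 days into June 2066.
Total: 23 + 31 + 30 + 31 + 31 + 30 + 31 + 30 + 31 + 31 + 29 + 31 + 30 + 31 + 30 + 31 + 31 + 30 + 31 + 30 + 31 + 31 + 28 + 31 + 30 + 31 + 30 + 31 + 31 + 30 + 31 + 30 + 31 + 31 + 28 + 31 + 30 + 31 + 11 = 1161.

1161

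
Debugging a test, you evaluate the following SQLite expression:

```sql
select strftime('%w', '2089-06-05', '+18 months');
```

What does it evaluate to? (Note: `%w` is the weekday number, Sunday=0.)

First apply '+18 months': 2089-06-05 → 2090-12-05.
2090-12-05 is a Tuesday; with Sunday=0 that is 2.

2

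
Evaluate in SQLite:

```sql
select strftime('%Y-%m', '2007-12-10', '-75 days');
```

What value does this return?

2007-09

First apply '-75 days': 2007-12-10 → 2007-09-26.
`%Y-%m` extracts the year-month: 2007-09.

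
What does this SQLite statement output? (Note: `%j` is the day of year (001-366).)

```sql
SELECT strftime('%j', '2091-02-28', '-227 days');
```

197

First apply '-227 days': 2091-02-28 → 2090-07-16.
Day-of-year for 2090-07-16: days since 2090-01-01 inclusive = 197, zero-padded to 197.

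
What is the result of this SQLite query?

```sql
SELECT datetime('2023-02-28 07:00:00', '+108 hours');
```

+108 hours from 2023-02-28 07:00:00 is 2023-03-04 19:00:00 (crosses midnight).

2023-03-04 19:00:00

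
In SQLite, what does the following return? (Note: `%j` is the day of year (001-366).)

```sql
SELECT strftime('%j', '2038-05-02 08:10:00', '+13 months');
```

First apply '+13 months': 2038-05-02 08:10:00 → 2039-06-02 08:10:00.
Day-of-year for 2039-06-02: days since 2039-01-01 inclusive = 153, zero-padded to 153.

153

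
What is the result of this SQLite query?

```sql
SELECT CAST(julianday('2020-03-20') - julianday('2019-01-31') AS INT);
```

0 days remain in January 2019 after the 31st (31 − 31).
Full months from February 2019 through February 2020 contribute their day counts.
Then 20 days into March 2020.
Total: 0 + 28 + 31 + 30 + 31 + 30 + 31 + 31 + 30 + 31 + 30 + 31 + 31 + 29 + 20 = 414.

414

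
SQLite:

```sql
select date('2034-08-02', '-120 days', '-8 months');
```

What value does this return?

2033-08-04

Applying '-120 days' to 2034-08-02: counting 120 days back gives 2034-04-04.
Adding -8 months to 2034-04-04 gives 2033-08-04.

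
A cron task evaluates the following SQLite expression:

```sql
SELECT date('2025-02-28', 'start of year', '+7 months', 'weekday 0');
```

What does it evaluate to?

`start of year` rewinds 2025-02-28 to 2025-01-01.
Adding +7 months to 2025-01-01 gives 2025-08-01.
`weekday 0` advances to the next Sunday; 2025-08-01 is a Friday, so it moves forward to 2025-08-03.

2025-08-03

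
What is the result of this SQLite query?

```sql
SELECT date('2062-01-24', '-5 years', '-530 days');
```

2055-08-13

Adding -5 years to 2062-01-24 gives 2057-01-24.
Applying '-530 days' to 2057-01-24: counting 530 days back gives 2055-08-13.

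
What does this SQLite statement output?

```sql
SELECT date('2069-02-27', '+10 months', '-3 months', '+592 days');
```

2071-05-12

Adding +10 months to 2069-02-27 gives 2069-12-27.
Adding -3 months to 2069-12-27 gives 2069-09-27.
Applying '+592 days' to 2069-09-27: counting 592 days forward gives 2071-05-12.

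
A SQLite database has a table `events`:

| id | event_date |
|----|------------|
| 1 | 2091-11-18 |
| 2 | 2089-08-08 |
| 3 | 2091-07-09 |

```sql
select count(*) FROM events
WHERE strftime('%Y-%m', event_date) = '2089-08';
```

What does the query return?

Rows with year-month 2089-08: 2089-08-08 → 1.

1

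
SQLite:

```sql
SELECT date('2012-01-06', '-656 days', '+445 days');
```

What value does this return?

Applying '-656 days' to 2012-01-06: counting 656 days back gives 2010-03-21.
Applying '+445 days' to 2010-03-21: counting 445 days forward gives 2011-06-09.

2011-06-09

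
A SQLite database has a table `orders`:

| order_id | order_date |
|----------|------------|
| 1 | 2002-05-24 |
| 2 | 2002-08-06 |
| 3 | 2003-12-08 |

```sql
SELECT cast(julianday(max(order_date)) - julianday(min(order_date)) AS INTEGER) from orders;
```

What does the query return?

563

MIN = 2002-05-24, MAX = 2003-12-08.
7 days remain in May 2002 after the 24th (31 − 24).
Full months from June 2002 through November 2003 contribute their day counts.
Then 8 days into December 2003.
Total: 7 + 30 + 31 + 31 + 30 + 31 + 30 + 31 + 31 + 28 + 31 + 30 + 31 + 30 + 31 + 31 + 30 + 31 + 30 + 8 = 563.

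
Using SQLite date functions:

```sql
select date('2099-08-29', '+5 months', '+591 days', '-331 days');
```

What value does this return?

Adding +5 months to 2099-08-29 gives 2100-01-29.
Applying '+591 days' to 2100-01-29: counting 591 days forward gives 2101-09-12.
Applying '-331 days' to 2101-09-12: counting 331 days back gives 2100-10-16.

2100-10-16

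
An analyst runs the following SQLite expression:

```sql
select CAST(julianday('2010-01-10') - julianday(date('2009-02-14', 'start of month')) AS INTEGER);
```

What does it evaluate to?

343

`start of month` rewinds 2009-02-14 to 2009-02-01.
27 days remain in February 2009 after the 1st (28 − 1).
Full months from March 2009 through December 2009 contribute their day counts.
Then 10 days into January 2010.
Total: 27 + 31 + 30 + 31 + 30 + 31 + 31 + 30 + 31 + 30 + 31 + 10 = 343.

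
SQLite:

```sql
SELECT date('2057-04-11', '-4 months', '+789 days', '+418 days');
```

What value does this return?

2060-04-01

Adding -4 months to 2057-04-11 gives 2056-12-11.
Applying '+789 days' to 2056-12-11: counting 789 days forward gives 2059-02-08.
Applying '+418 days' to 2059-02-08: counting 418 days forward gives 2060-04-01.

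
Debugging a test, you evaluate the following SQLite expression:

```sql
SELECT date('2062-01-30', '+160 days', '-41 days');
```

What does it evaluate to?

Applying '+160 days' to 2062-01-30: counting 160 days forward gives 2062-07-09.
Applying '-41 days' to 2062-07-09: counting 41 days back gives 2062-05-29.

2062-05-29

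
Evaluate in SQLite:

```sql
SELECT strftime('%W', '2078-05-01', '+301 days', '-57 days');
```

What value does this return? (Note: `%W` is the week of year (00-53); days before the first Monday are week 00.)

First apply '+301 days', '-57 days': 2078-05-01 → 2078-12-31.
2078-12-31 is a Saturday. SQLite's %W counts Mondays since the year started; the result is 52.

52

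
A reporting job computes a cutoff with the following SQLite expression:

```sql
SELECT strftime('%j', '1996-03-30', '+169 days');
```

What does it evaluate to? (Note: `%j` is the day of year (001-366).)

First apply '+169 days': 1996-03-30 → 1996-09-15.
Day-of-year for 1996-09-15: days since 1996-01-01 inclusive = 259, zero-padded to 259.

259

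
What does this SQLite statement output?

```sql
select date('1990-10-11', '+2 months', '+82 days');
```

Adding +2 months to 1990-10-11 gives 1990-12-11.
Applying '+82 days' to 1990-12-11: counting 82 days forward gives 1991-03-03.

1991-03-03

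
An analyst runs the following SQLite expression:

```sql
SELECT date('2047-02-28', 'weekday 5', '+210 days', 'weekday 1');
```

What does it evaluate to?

`weekday 5` advances to the next Friday; 2047-02-28 is a Thursday, so it moves forward to 2047-03-01.
Applying '+210 days' to 2047-03-01: counting 210 days forward gives 2047-09-27.
`weekday 1` advances to the next Monday; 2047-09-27 is a Friday, so it moves forward to 2047-09-30.

2047-09-30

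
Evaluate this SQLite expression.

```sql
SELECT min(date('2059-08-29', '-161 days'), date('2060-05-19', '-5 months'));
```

2059-03-21

date('2059-08-29', '-161 days') → 2059-03-21.
date('2060-05-19', '-5 months') → 2059-12-19.
Earlier of the two is 2059-03-21.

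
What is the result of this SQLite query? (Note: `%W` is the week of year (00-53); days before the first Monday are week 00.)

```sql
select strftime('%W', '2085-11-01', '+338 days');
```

39

First apply '+338 days': 2085-11-01 → 2086-10-05.
2086-10-05 is a Saturday. SQLite's %W counts Mondays since the year started; the result is 39.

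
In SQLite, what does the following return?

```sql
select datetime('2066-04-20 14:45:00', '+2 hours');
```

+2 hours from 2066-04-20 14:45:00 is 2066-04-20 16:45:00.

2066-04-20 16:45:00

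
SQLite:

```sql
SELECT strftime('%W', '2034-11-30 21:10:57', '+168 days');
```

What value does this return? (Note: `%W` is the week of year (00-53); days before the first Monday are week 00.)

20

First apply '+168 days': 2034-11-30 21:10:57 → 2035-05-17 21:10:57.
2035-05-17 is a Thursday. SQLite's %W counts Mondays since the year started; the result is 20.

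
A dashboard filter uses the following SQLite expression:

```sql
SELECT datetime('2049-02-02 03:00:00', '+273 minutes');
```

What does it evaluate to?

2049-02-02 07:33:00

273 minutes = 4h 33m; +273 minutes from 2049-02-02 03:00:00 is 2049-02-02 07:33:00.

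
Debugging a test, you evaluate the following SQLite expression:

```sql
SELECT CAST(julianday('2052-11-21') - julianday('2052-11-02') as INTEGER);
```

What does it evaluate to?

Both dates are in November 2052: 21 − 2 = 19.

19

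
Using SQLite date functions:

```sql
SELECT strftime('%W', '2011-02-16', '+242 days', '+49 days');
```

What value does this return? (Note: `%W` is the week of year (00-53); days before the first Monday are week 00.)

48

First apply '+242 days', '+49 days': 2011-02-16 → 2011-12-04.
2011-12-04 is a Sunday. SQLite's %W counts Mondays since the year started; the result is 48.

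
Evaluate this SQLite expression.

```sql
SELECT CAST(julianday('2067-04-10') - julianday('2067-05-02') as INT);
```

20 days remain in April 2067 after the 10th (30 − 10).
Then 2 days into May 2067.
Total: 20 + 2 = 22.
The subtraction is earlier − later, so the result is −22 → -22.

-22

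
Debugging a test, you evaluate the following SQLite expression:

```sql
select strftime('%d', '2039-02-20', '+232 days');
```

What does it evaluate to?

10

First apply '+232 days': 2039-02-20 → 2039-10-10.
`%d` extracts the 2-digit day of month: 10.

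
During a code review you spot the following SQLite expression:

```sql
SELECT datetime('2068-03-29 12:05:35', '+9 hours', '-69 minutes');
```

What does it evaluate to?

+9 hours from 2068-03-29 12:05:35 is 2068-03-29 21:05:35.
69 minutes = 1h 9m; -69 minutes from 2068-03-29 21:05:35 is 2068-03-29 19:56:35.

2068-03-29 19:56:35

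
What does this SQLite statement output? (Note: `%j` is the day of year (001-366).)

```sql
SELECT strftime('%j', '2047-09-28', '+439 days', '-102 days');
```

243

First apply '+439 days', '-102 days': 2047-09-28 → 2048-08-30.
Day-of-year for 2048-08-30: days since 2048-01-01 inclusive = 243, zero-padded to 243.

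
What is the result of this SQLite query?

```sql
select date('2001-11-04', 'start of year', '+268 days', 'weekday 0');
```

`start of year` rewinds 2001-11-04 to 2001-01-01.
Applying '+268 days' to 2001-01-01: counting 268 days forward gives 2001-09-26.
`weekday 0` advances to the next Sunday; 2001-09-26 is a Wednesday, so it moves forward to 2001-09-30.

2001-09-30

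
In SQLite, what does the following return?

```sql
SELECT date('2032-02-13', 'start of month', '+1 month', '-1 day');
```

2032-02-29

`start of month` rewinds 2032-02-13 to 2032-02-01.
Adding +1 month to 2032-02-01 gives 2032-03-01.
Going back 1 day from 2032-03-01 reaches 2032-02-29 (last day of February, 29 days).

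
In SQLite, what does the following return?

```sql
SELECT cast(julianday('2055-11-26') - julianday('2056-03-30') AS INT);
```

4 days remain in November 2055 after the 26th (30 − 26).
December 2055: 31 days.
January 2056: 31 days.
February 2056: 29 days (leap year).
Then 30 days into March 2056.
Total: 4 + 31 + 31 + 29 + 30 = 125.
The subtraction is earlier − later, so the result is −125 → -125.

-125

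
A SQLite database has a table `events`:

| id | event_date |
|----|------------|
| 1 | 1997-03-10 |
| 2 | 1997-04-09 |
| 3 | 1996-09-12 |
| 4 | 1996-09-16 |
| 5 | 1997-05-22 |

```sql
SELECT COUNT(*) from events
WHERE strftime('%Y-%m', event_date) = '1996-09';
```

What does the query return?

Rows with year-month 1996-09: 1996-09-12, 1996-09-16 → 2.

2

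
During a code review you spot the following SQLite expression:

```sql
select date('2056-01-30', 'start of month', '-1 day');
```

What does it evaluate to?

`start of month` rewinds 2056-01-30 to 2056-01-01.
Going back 1 day from 2056-01-01 reaches 2055-12-31 (last day of December, 31 days).

2055-12-31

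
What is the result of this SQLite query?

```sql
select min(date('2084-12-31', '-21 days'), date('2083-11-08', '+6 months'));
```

date('2084-12-31', '-21 days') → 2084-12-10.
date('2083-11-08', '+6 months') → 2084-05-08.
Earlier of the two is 2084-05-08.

2084-05-08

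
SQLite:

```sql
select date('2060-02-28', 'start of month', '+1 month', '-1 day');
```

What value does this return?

2060-02-29

`start of month` rewinds 2060-02-28 to 2060-02-01.
Adding +1 month to 2060-02-01 gives 2060-03-01.
Going back 1 day from 2060-03-01 reaches 2060-02-29 (last day of February, 29 days).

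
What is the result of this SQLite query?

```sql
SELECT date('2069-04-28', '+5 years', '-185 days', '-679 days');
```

Adding +5 years to 2069-04-28 gives 2074-04-28.
Applying '-185 days' to 2074-04-28: counting 185 days back gives 2073-10-25.
Applying '-679 days' to 2073-10-25: counting 679 days back gives 2071-12-16.

2071-12-16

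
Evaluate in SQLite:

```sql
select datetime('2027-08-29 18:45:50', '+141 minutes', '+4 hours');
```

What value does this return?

141 minutes = 2h 21m; +141 minutes from 2027-08-29 18:45:50 is 2027-08-29 21:06:50.
+4 hours from 2027-08-29 21:06:50 is 2027-08-30 01:06:50 (crosses midnight).

2027-08-30 01:06:50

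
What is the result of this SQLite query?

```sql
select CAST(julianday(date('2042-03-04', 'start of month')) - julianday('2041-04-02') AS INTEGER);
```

333

`start of month` rewinds 2042-03-04 to 2042-03-01.
28 days remain in April 2041 after the 2nd (30 − 2).
Full months from May 2041 through February 2042 contribute their day counts.
Then 1 day into March 2042.
Total: 28 + 31 + 30 + 31 + 31 + 30 + 31 + 30 + 31 + 31 + 28 + 1 = 333.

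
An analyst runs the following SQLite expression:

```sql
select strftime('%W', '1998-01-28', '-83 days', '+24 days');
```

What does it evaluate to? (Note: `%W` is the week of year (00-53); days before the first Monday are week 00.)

47

First apply '-83 days', '+24 days': 1998-01-28 → 1997-11-30.
1997-11-30 is a Sunday. SQLite's %W counts Mondays since the year started; the result is 47.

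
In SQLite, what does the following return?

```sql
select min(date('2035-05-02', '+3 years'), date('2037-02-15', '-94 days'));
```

2036-11-13

date('2035-05-02', '+3 years') → 2038-05-02.
date('2037-02-15', '-94 days') → 2036-11-13.
Earlier of the two is 2036-11-13.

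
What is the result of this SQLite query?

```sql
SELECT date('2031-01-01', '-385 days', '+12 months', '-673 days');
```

Applying '-385 days' to 2031-01-01: counting 385 days back gives 2029-12-12.
Adding +12 months to 2029-12-12 gives 2030-12-12.
Applying '-673 days' to 2030-12-12: counting 673 days back gives 2029-02-07.

2029-02-07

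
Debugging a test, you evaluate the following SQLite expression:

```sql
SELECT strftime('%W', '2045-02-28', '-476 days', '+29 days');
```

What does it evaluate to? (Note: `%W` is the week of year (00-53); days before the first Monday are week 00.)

49

First apply '-476 days', '+29 days': 2045-02-28 → 2043-12-09.
2043-12-09 is a Wednesday. SQLite's %W counts Mondays since the year started; the result is 49.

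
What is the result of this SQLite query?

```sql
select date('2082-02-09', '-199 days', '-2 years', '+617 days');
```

Applying '-199 days' to 2082-02-09: counting 199 days back gives 2081-07-25.
Adding -2 years to 2081-07-25 gives 2079-07-25.
Applying '+617 days' to 2079-07-25: counting 617 days forward gives 2081-04-02.

2081-04-02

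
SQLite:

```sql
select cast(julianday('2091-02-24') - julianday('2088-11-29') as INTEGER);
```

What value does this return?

817

1 day remains in November 2088 after the 29th (30 − 29).
Full months from December 2088 through January 2091 contribute their day counts.
Then 24 days into February 2091.
Total: 1 + 31 + 31 + 28 + 31 + 30 + 31 + 30 + 31 + 31 + 30 + 31 + 30 + 31 + 31 + 28 + 31 + 30 + 31 + 30 + 31 + 31 + 30 + 31 + 30 + 31 + 31 + 24 = 817.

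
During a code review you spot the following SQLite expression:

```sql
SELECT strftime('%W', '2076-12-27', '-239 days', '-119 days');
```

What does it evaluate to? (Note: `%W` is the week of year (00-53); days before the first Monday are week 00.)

First apply '-239 days', '-119 days': 2076-12-27 → 2076-01-04.
2076-01-04 is a Saturday. SQLite's %W counts Mondays since the year started; the result is 00.

00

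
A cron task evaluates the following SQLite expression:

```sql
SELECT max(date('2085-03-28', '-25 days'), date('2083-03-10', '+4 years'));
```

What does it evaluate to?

date('2085-03-28', '-25 days') → 2085-03-03.
date('2083-03-10', '+4 years') → 2087-03-10.
Later of the two is 2087-03-10.

2087-03-10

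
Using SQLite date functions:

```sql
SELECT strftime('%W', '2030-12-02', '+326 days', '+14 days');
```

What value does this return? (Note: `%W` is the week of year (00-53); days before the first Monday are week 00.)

First apply '+326 days', '+14 days': 2030-12-02 → 2031-11-07.
2031-11-07 is a Friday. SQLite's %W counts Mondays since the year started; the result is 44.

44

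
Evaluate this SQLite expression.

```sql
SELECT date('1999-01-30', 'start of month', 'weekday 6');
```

`start of month` rewinds 1999-01-30 to 1999-01-01.
`weekday 6` advances to the next Saturday; 1999-01-01 is a Friday, so it moves forward to 1999-01-02.

1999-01-02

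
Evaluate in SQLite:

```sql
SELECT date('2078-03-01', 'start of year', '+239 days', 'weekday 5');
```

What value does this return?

`start of year` rewinds 2078-03-01 to 2078-01-01.
Applying '+239 days' to 2078-01-01: counting 239 days forward gives 2078-08-28.
`weekday 5` advances to the next Friday; 2078-08-28 is a Sunday, so it moves forward to 2078-09-02.

2078-09-02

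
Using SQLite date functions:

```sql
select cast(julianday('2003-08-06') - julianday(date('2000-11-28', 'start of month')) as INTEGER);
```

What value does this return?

1008

`start of month` rewinds 2000-11-28 to 2000-11-01.
29 days remain in November 2000 after the 1st (30 − 1).
Full months from December 2000 through July 2003 contribute their day counts.
Then 6 days into August 2003.
Total: 29 + 31 + 31 + 28 + 31 + 30 + 31 + 30 + 31 + 31 + 30 + 31 + 30 + 31 + 31 + 28 + 31 + 30 + 31 + 30 + 31 + 31 + 30 + 31 + 30 + 31 + 31 + 28 + 31 + 30 + 31 + 30 + 31 + 6 = 1008.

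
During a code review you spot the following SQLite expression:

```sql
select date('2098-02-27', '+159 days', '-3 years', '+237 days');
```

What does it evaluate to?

Applying '+159 days' to 2098-02-27: counting 159 days forward gives 2098-08-05.
Adding -3 years to 2098-08-05 gives 2095-08-05.
Applying '+237 days' to 2095-08-05: counting 237 days forward gives 2096-03-29.

2096-03-29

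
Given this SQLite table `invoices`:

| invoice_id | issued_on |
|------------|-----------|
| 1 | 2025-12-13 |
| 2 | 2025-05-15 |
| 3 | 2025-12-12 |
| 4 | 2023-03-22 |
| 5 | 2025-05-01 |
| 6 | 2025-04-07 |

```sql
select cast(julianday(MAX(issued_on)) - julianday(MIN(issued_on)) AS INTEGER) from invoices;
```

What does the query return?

997

MIN = 2023-03-22, MAX = 2025-12-13.
9 days remain in March 2023 after the 22nd (31 − 22).
Full months from April 2023 through November 2025 contribute their day counts.
Then 13 days into December 2025.
Total: 9 + 30 + 31 + 30 + 31 + 31 + 30 + 31 + 30 + 31 + 31 + 29 + 31 + 30 + 31 + 30 + 31 + 31 + 30 + 31 + 30 + 31 + 31 + 28 + 31 + 30 + 31 + 30 + 31 + 31 + 30 + 31 + 30 + 13 = 997.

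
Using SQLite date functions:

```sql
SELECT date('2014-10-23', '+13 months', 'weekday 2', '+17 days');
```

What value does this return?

Adding +13 months to 2014-10-23 gives 2015-11-23.
`weekday 2` advances to the next Tuesday; 2015-11-23 is a Monday, so it moves forward to 2015-11-24.
November 2015 has 30 days; 6 remain after the 24th, so 7 days reach 2015-12-01.
Advancing 10 more days within December lands on 2015-12-11.

2015-12-11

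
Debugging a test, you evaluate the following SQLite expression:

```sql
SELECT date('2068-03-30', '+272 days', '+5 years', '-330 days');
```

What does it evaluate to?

Applying '+272 days' to 2068-03-30: counting 272 days forward gives 2068-12-27.
Adding +5 years to 2068-12-27 gives 2073-12-27.
Applying '-330 days' to 2073-12-27: counting 330 days back gives 2073-01-31.

2073-01-31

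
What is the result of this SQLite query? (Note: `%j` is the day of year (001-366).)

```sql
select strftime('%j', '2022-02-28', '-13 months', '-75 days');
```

First apply '-13 months', '-75 days': 2022-02-28 → 2020-11-14.
Day-of-year for 2020-11-14: days since 2020-01-01 inclusive = 319, zero-padded to 319.

319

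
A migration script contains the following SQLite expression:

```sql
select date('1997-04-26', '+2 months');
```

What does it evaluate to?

1997-06-26

Adding +2 months to 1997-04-26 gives 1997-06-26.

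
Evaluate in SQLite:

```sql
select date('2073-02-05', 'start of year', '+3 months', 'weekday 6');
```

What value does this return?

`start of year` rewinds 2073-02-05 to 2073-01-01.
Adding +3 months to 2073-01-01 gives 2073-04-01.
`weekday 6` advances to the next Saturday; 2073-04-01 is already a Saturday, so it stays at 2073-04-01.

2073-04-01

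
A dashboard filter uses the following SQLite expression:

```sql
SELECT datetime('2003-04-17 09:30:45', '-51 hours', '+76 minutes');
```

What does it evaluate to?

2003-04-15 07:46:45

-51 hours from 2003-04-17 09:30:45 is 2003-04-15 06:30:45 (crosses midnight).
76 minutes = 1h 16m; +76 minutes from 2003-04-15 06:30:45 is 2003-04-15 07:46:45.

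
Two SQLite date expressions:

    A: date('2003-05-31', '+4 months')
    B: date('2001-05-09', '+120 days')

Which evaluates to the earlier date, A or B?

A = 2003-10-01.
B = 2001-09-06.
B is earlier.

B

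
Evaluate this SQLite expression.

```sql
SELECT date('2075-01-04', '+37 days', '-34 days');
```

2075-01-07

January 2075 has 31 days; 27 remain after the 4th, so 28 days reach 2075-02-01.
Advancing 9 more days within February lands on 2075-02-10.
Going back 10 days from 2075-02-10 reaches 2075-01-31 (last day of January, 31 days).
Going back 24 days within January lands on 2075-01-07.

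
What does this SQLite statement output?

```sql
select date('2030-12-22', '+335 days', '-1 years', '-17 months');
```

2029-06-22

Applying '+335 days' to 2030-12-22: counting 335 days forward gives 2031-11-22.
Adding -1 year to 2031-11-22 gives 2030-11-22.
Adding -17 months to 2030-11-22 gives 2029-06-22.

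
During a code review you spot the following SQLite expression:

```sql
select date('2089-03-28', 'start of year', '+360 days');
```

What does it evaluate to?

2089-12-27

`start of year` rewinds 2089-03-28 to 2089-01-01.
Applying '+360 days' to 2089-01-01: counting 360 days forward gives 2089-12-27.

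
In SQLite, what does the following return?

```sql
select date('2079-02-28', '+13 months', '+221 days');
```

2080-11-04

Adding +13 months to 2079-02-28 gives 2080-03-28.
Applying '+221 days' to 2080-03-28: counting 221 days forward gives 2080-11-04.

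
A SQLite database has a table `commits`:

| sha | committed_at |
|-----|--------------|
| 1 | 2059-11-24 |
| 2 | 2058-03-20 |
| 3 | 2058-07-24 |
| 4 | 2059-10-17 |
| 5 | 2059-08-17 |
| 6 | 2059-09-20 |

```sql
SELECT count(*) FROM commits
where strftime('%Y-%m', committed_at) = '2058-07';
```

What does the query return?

1

Rows with year-month 2058-07: 2058-07-24 → 1.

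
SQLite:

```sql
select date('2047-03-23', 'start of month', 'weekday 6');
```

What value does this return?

`start of month` rewinds 2047-03-23 to 2047-03-01.
`weekday 6` advances to the next Saturday; 2047-03-01 is a Friday, so it moves forward to 2047-03-02.

2047-03-02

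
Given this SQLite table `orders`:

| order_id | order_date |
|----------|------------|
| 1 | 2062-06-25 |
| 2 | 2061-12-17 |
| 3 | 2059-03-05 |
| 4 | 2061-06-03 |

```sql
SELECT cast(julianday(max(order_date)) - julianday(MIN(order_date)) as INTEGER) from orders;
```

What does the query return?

MIN = 2059-03-05, MAX = 2062-06-25.
26 days remain in March 2059 after the 5th (31 − 5).
Full months from April 2059 through May 2062 contribute their day counts.
Then 25 days into June 2062.
Total: 26 + 30 + 31 + 30 + 31 + 31 + 30 + 31 + 30 + 31 + 31 + 29 + 31 + 30 + 31 + 30 + 31 + 31 + 30 + 31 + 30 + 31 + 31 + 28 + 31 + 30 + 31 + 30 + 31 + 31 + 30 + 31 + 30 + 31 + 31 + 28 + 31 + 30 + 31 + 25 = 1208.

1208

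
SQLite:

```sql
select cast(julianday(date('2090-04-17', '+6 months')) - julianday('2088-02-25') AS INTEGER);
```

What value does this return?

965

Adding +6 months to 2090-04-17 gives 2090-10-17.
4 days remain in February 2088 after the 25th (29 − 25).
Full months from March 2088 through September 2090 contribute their day counts.
Then 17 days into October 2090.
Total: 4 + 31 + 30 + 31 + 30 + 31 + 31 + 30 + 31 + 30 + 31 + 31 + 28 + 31 + 30 + 31 + 30 + 31 + 31 + 30 + 31 + 30 + 31 + 31 + 28 + 31 + 30 + 31 + 30 + 31 + 31 + 30 + 17 = 965.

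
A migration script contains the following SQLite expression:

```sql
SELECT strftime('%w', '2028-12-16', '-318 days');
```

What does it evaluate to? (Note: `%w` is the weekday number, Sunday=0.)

3

First apply '-318 days': 2028-12-16 → 2028-02-02.
2028-02-02 is a Wednesday; with Sunday=0 that is 3.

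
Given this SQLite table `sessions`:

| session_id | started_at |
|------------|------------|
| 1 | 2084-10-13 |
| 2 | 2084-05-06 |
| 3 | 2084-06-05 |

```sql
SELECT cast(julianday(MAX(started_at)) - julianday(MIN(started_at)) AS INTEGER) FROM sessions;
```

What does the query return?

MIN = 2084-05-06, MAX = 2084-10-13.
25 days remain in May 2084 after the 6th (31 − 6).
June 2084: 30 days.
July 2084: 31 days.
August 2084: 31 days.
September 2084: 30 days.
Then 13 days into October 2084.
Total: 25 + 30 + 31 + 31 + 30 + 13 = 160.

160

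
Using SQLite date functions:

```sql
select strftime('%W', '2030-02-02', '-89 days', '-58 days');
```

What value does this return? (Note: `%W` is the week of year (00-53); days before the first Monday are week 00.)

36

First apply '-89 days', '-58 days': 2030-02-02 → 2029-09-08.
2029-09-08 is a Saturday. SQLite's %W counts Mondays since the year started; the result is 36.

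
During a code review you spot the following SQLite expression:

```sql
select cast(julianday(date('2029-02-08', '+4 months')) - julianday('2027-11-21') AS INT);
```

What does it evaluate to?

Adding +4 months to 2029-02-08 gives 2029-06-08.
9 days remain in November 2027 after the 21st (30 − 21).
Full months from December 2027 through May 2029 contribute their day counts.
Then 8 days into June 2029.
Total: 9 + 31 + 31 + 29 + 31 + 30 + 31 + 30 + 31 + 31 + 30 + 31 + 30 + 31 + 31 + 28 + 31 + 30 + 31 + 8 = 565.

565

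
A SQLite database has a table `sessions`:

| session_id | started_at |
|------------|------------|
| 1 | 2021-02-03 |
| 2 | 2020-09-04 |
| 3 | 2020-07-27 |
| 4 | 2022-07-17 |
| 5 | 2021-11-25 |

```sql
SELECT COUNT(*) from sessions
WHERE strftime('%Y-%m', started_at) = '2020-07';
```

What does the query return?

Rows with year-month 2020-07: 2020-07-27 → 1.

1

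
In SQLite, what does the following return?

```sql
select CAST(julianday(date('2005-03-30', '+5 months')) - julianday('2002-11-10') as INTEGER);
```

1024

Adding +5 months to 2005-03-30 gives 2005-08-30.
20 days remain in November 2002 after the 10th (30 − 10).
Full months from December 2002 through July 2005 contribute their day counts.
Then 30 days into August 2005.
Total: 20 + 31 + 31 + 28 + 31 + 30 + 31 + 30 + 31 + 31 + 30 + 31 + 30 + 31 + 31 + 29 + 31 + 30 + 31 + 30 + 31 + 31 + 30 + 31 + 30 + 31 + 31 + 28 + 31 + 30 + 31 + 30 + 31 + 30 = 1024.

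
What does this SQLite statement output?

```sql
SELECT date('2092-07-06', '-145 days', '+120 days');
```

2092-06-11

Applying '-145 days' to 2092-07-06: counting 145 days back gives 2092-02-12.
Applying '+120 days' to 2092-02-12: counting 120 days forward gives 2092-06-11.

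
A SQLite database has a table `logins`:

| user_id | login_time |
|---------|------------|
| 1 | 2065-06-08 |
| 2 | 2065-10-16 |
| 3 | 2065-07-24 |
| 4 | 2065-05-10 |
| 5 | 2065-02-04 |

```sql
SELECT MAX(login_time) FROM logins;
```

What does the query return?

MAX over {2065-02-04, 2065-05-10, 2065-06-08, 2065-07-24, 2065-10-16}.

2065-10-16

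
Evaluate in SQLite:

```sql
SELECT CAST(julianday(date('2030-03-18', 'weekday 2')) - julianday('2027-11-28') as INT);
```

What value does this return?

842

`weekday 2` advances to the next Tuesday; 2030-03-18 is a Monday, so it moves forward to 2030-03-19.
2 days remain in November 2027 after the 28th (30 − 28).
Full months from December 2027 through February 2030 contribute their day counts.
Then 19 days into March 2030.
Total: 2 + 31 + 31 + 29 + 31 + 30 + 31 + 30 + 31 + 31 + 30 + 31 + 30 + 31 + 31 + 28 + 31 + 30 + 31 + 30 + 31 + 31 + 30 + 31 + 30 + 31 + 31 + 28 + 19 = 842.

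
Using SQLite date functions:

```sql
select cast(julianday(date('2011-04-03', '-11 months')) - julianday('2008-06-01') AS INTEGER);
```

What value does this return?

Adding -11 months to 2011-04-03 gives 2010-05-03.
29 days remain in June 2008 after the 1st (30 − 1).
Full months from July 2008 through April 2010 contribute their day counts.
Then 3 days into May 2010.
Total: 29 + 31 + 31 + 30 + 31 + 30 + 31 + 31 + 28 + 31 + 30 + 31 + 30 + 31 + 31 + 30 + 31 + 30 + 31 + 31 + 28 + 31 + 30 + 3 = 701.

701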